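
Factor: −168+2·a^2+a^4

Substitute u = a^2 to get a quadratic in u, then factor.
a^2−12 is irreducible over ℤ (12 is not a perfect square).
a^2+14 is irreducible over ℤ (always positive, so no real roots).

(a^2+14)·(a^2−12)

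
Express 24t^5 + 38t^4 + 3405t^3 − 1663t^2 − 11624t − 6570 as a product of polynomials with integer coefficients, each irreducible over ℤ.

(4t − 9)(6t + 5)(t + 1)(t^2 + 2t + 146)

Trying the rational-root candidates, t = 9/4 is a root, giving the factor (4t − 9) and quotient 6t^4 + 23t^3 + 903t^2 + 1616t + 730.
Next, t = −5/6 is a root, so (6t + 5) is a factor; dividing leaves t^3 + 3t^2 + 148t + 146.
Continuing, t = −1 is a root, so (t + 1) divides it; the quotient is t^2 + 2t + 146.
The quadratic t^2 + 2t + 146 has discriminant −580 < 0 and is irreducible over ℤ.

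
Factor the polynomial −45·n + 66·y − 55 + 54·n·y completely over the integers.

Group as (54·n·y − 45·n) + (66·y − 55) = 9·n·(6·y − 5) + 11·(6·y − 5).
Both groups share the factor (6·y − 5).

(6·y − 5)·(9·n + 11)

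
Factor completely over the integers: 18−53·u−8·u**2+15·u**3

(3·u−1)·(5·u+9)·(u−2)

Trying the rational-root candidates, u = 2 is a root, so (u−2) is a factor; dividing leaves 15·u**2+22·u−9.
The remaining quadratic factors as (3·u−1)(5·u+9).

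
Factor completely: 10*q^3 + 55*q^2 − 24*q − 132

(2*q + 11)*(5*q^2 − 12)

Group as (10*q^3 − 24*q) + (55*q^2 − 132) = 2*q*(5*q^2 − 12) + 11*(5*q^2 − 12).
Both groups share the factor (5*q^2 − 12).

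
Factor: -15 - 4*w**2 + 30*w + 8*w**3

Group as (8*w**3 + 30*w) + (-4*w**2 - 15) = 2*w*(4*w**2 + 15) - (4*w**2 + 15).
Both groups share the factor (4*w**2 + 15).

(2*w - 1)*(4*w**2 + 15)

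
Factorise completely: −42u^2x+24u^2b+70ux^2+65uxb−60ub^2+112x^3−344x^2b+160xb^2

−(7x−4b)(2u+2x−5b)(3u−8x)

Group: 2u(−21ux+12ub+56x^2−32xb) + (2x−5b)(−21ux+12ub+56x^2−32xb); both groups contain (−21ux+12ub+56x^2−32xb), so (2u+2x−5b) is a factor with cofactor −21ux+12ub+56x^2−32xb.
The cofactor groups again: −21ux+12ub+56x^2−32xb = −3u(7x−4b) + 8x(7x−4b); both groups contain (7x−4b), giving −(3u−8x)(7x−4b).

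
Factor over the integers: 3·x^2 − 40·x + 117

Need a pair with product 3·117 = 351 and sum −40: that's −27 and −13.
Split the middle term: 3·x^2 − 27·x − 13·x + 117 = 3·x·(x − 9) − 13·(x − 9).

(3·x − 13)·(x − 9)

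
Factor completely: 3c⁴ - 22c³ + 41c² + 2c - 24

By the rational root theorem, c = 3 is a root, so (c - 3) is a factor; dividing leaves 3c³ - 13c² + 2c + 8.
Continuing, c = -2/3 is a root, giving the factor (3c + 2) and quotient c² - 5c + 4.
The remaining quadratic factors as (c - 4)(c - 1).

(3c + 2)(c - 1)(c - 3)(c - 4)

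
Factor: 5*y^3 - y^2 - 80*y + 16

Among the possible rational roots, y = 4 is a root, so (y - 4) divides it; the quotient is 5*y^2 + 19*y - 4.
The remaining quadratic factors as (y + 4)(5*y - 1).

(5*y - 1)*(y + 4)*(y - 4)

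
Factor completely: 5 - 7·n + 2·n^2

(2·n - 5)·(n - 1)

Need a pair with product 2·5 = 10 and sum -7: that's -2 and -5.
Split the middle term: 2·n^2 - 2·n - 5·n + 5 = 2·n·(n - 1) - 5·(n - 1).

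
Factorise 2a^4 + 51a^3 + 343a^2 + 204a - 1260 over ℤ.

(2a - 3)(a + 10)(a + 14)(a + 3)

Among the possible rational roots, a = -10 is a root, giving the factor (a + 10) and quotient 2a^3 + 31a^2 + 33a - 126.
Continuing, a = -14 is a root, giving the factor (a + 14) and quotient 2a^2 + 3a - 9.
The remaining quadratic factors as (2a - 3)(a + 3).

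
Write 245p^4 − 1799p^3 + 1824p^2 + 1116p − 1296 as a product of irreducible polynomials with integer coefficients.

Trying the rational-root candidates, p = 6/7 is a root, giving the factor (7p − 6) and quotient 35p^3 − 227p^2 + 66p + 216.
Continuing, p = 6 is a root, so (p − 6) is a factor; dividing leaves 35p^2 − 17p − 36.
The remaining quadratic factors as (5p + 4)(7p − 9).

(5p + 4)(7p − 6)(7p − 9)(p − 6)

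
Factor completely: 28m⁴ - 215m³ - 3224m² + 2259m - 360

(4m - 1)(7m - 3)(m + 8)(m - 15)

By the rational root theorem, m = 1/4 is a root, so (4m - 1) is a factor; dividing leaves 7m³ - 52m² - 819m + 360.
Then m = 15 is a root, so (m - 15) divides it; the quotient is 7m² + 53m - 24.
The remaining quadratic factors as (7m - 3)(m + 8).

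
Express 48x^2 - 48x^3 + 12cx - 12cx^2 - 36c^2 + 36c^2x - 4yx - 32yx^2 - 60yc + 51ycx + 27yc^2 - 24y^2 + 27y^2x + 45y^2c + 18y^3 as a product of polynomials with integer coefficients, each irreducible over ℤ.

Group: 3y(6y^2 + 9yc + 17yx - 8y + 12cx - 12c + 12x^2 - 12x) + (3c - 4x)(6y^2 + 9yc + 17yx - 8y + 12cx - 12c + 12x^2 - 12x); both groups contain (6y^2 + 9yc + 17yx - 8y + 12cx - 12c + 12x^2 - 12x), so (3y + 3c - 4x) is a factor with cofactor 6y^2 + 9yc + 17yx - 8y + 12cx - 12c + 12x^2 - 12x.
The cofactor groups again: 6y^2 + 9yc + 17yx - 8y + 12cx - 12c + 12x^2 - 12x = 3y(2y + 3c + 3x) + (4x - 4)(2y + 3c + 3x); both groups contain (2y + 3c + 3x), giving (3y + 4x - 4)(2y + 3c + 3x).

(2y + 3c + 3x)(3y + 3c - 4x)(3y + 4x - 4)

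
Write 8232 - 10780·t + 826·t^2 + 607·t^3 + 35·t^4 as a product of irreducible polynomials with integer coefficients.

Trying the rational-root candidates, t = -7 is a root, giving the factor (t + 7) and quotient 35·t^3 + 362·t^2 - 1708·t + 1176.
Then t = 6/7 is a root, so (7·t - 6) is a factor; dividing leaves 5·t^2 + 56·t - 196.
The remaining quadratic factors as (t + 14)(5·t - 14).

(5·t - 14)·(7·t - 6)·(t + 14)·(t + 7)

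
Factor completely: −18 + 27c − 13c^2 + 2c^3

Among the possible rational roots, c = 3/2 is a root, so (2c − 3) divides it; the quotient is c^2 − 5c + 6.
The remaining quadratic factors as (c − 3)(c − 2).

(2c − 3)(c − 2)(c − 3)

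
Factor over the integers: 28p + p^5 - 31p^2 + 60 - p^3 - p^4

(p + 1)(p - 2)(p - 3)(p^2 + 3p + 10)

Testing divisors of the constant over divisors of the leading coefficient, p = -1 is a root, so (p + 1) divides it; the quotient is p^4 - 2p^3 + p^2 - 32p + 60.
Next, p = 3 is a root, so (p - 3) is a factor; dividing leaves p^3 + p^2 + 4p - 20.
Continuing, p = 2 is a root, so (p - 2) is a factor; dividing leaves p^2 + 3p + 10.
The quadratic p^2 + 3p + 10 has discriminant -31 < 0 and is irreducible over ℤ.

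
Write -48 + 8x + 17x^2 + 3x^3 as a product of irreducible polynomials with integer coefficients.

Among the possible rational roots, x = -4 is a root, so (x + 4) is a factor; dividing leaves 3x^2 + 5x - 12.
The remaining quadratic factors as (3x - 4)(x + 3).

(3x - 4)(x + 3)(x + 4)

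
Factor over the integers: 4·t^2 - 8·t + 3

(2·t - 1)·(2·t - 3)

Need a pair with product 4·3 = 12 and sum -8: that's -2 and -6.
Split the middle term: 4·t^2 - 2·t - 6·t + 3 = 2·t·(2·t - 1) - 3·(2·t - 1).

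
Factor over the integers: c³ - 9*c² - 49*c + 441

(c + 7)*(c - 7)*(c - 9)

Testing divisors of the constant over divisors of the leading coefficient, c = -7 is a root, so (c + 7) is a factor; dividing leaves c² - 16*c + 63.
The remaining quadratic factors as (c - 9)(c - 7).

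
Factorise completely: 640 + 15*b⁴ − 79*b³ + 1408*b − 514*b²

(3*b − 8)*(5*b + 2)*(b + 5)*(b − 8)

Testing divisors of the constant over divisors of the leading coefficient, b = 8/3 is a root, so (3*b − 8) divides it; the quotient is 5*b³ − 13*b² − 206*b − 80.
Then b = −5 is a root, so (b + 5) is a factor; dividing leaves 5*b² − 38*b − 16.
The remaining quadratic factors as (5*b + 2)(b − 8).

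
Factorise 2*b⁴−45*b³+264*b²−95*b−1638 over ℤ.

(2*b−9)*(b+2)*(b−13)*(b−7)

Among the possible rational roots, b = 13 is a root, so (b−13) divides it; the quotient is 2*b³−19*b²+17*b+126.
Then b = 9/2 is a root, so (2*b−9) divides it; the quotient is b²−5*b−14.
The remaining quadratic factors as (b+2)(b−7).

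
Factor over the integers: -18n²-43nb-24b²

-(2n+3b)(9n+8b)

Group: -9n(2n+3b) - 8b(2n+3b); both groups contain (2n+3b).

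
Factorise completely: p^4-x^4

(p+x)(p-x)(p^2+x^2)

(p)⁴ − (x)⁴ = ((p)² − (x)²)((p)² + (x)²); the first factor splits again, the second (p^2+x^2) is irreducible.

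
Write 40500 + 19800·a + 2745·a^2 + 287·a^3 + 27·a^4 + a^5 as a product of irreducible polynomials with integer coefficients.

(a + 10)·(a + 15)·(a + 3)·(a^2 − a + 90)

Testing divisors of the constant over divisors of the leading coefficient, a = −15 is a root, so (a + 15) is a factor; dividing leaves a^4 + 12·a^3 + 107·a^2 + 1140·a + 2700.
Next, a = −3 is a root, so (a + 3) divides it; the quotient is a^3 + 9·a^2 + 80·a + 900.
Continuing, a = −10 is a root, so (a + 10) divides it; the quotient is a^2 − a + 90.
The quadratic a^2 − a + 90 has discriminant −359 < 0 and is irreducible over ℤ.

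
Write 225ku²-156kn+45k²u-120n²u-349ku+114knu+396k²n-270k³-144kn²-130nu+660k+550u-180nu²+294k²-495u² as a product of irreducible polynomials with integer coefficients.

Group: 5k(-54k²+36kn+9ku-60k+30nu+45u²-50u) + (-4n-11)(-54k²+36kn+9ku-60k+30nu+45u²-50u); both groups contain (-54k²+36kn+9ku-60k+30nu+45u²-50u), so (5k-4n-11) is a factor with cofactor -54k²+36kn+9ku-60k+30nu+45u²-50u.
The cofactor groups again: -54k²+36kn+9ku-60k+30nu+45u²-50u = -6k(9k-6n-9u+10) - 5u(9k-6n-9u+10); both groups contain (9k-6n-9u+10), giving -(6k+5u)(9k-6n-9u+10).

-(5k-4n-11)(6k+5u)(9k-6n-9u+10)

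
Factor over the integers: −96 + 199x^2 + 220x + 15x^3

(3x − 1)(5x + 8)(x + 12)

Trying the rational-root candidates, x = −8/5 is a root, giving the factor (5x + 8) and quotient 3x^2 + 35x − 12.
The remaining quadratic factors as (x + 12)(3x − 1).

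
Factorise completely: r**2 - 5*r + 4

Two integers with product 4 and sum -5 are -4 and -1.

(r - 1)*(r - 4)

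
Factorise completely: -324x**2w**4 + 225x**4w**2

Every term has a factor of 9x**2w**2. Then 25x**2 - 36w**2 = (5x)² − (6w)².

9w**2x**2(5x - 6w)(5x + 6w)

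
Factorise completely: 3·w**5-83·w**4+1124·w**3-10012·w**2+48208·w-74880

Among the possible rational roots, w = 8/3 is a root, giving the factor (3·w-8) and quotient w**4-25·w**3+308·w**2-2516·w+9360.
Then w = 9 is a root, so (w-9) divides it; the quotient is w**3-16·w**2+164·w-1040.
Continuing, w = 10 is a root, so (w-10) is a factor; dividing leaves w**2-6·w+104.
The quadratic w**2-6·w+104 has discriminant -380 < 0 and is irreducible over ℤ.

(3·w-8)·(w-10)·(w-9)·(w**2-6·w+104)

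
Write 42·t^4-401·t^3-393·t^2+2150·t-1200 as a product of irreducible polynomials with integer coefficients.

(2·t-3)·(3·t+8)·(7·t-5)·(t-10)

By the rational root theorem, t = 10 is a root, so (t-10) is a factor; dividing leaves 42·t^3+19·t^2-203·t+120.
Then t = 5/7 is a root, so (7·t-5) is a factor; dividing leaves 6·t^2+7·t-24.
The remaining quadratic factors as (2·t-3)(3·t+8).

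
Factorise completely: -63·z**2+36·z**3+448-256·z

Trying the rational-root candidates, z = 7/4 is a root, so (4·z-7) divides it; the quotient is 9·z**2-64.
The remaining quadratic factors as (3·z+8)(3·z-8).

(3·z+8)·(3·z-8)·(4·z-7)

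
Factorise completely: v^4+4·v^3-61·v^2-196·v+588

By the rational root theorem, v = 7 is a root, giving the factor (v-7) and quotient v^3+11·v^2+16·v-84.
Continuing, v = 2 is a root, giving the factor (v-2) and quotient v^2+13·v+42.
The remaining quadratic factors as (v+7)(v+6).

(v+6)·(v+7)·(v-2)·(v-7)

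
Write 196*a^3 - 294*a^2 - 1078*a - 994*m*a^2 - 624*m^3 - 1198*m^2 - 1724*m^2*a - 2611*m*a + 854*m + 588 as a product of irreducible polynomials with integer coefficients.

Group: 13*m*(-48*m^2 - 140*m*a - 70*m - 98*a^2 - 147*a + 98) + (-2*a + 6)*(-48*m^2 - 140*m*a - 70*m - 98*a^2 - 147*a + 98); both groups contain (-48*m^2 - 140*m*a - 70*m - 98*a^2 - 147*a + 98), so (13*m - 2*a + 6) is a factor with cofactor -48*m^2 - 140*m*a - 70*m - 98*a^2 - 147*a + 98.
The cofactor groups again: -48*m^2 - 140*m*a - 70*m - 98*a^2 - 147*a + 98 = -8*m*(6*m + 7*a + 14) + (-14*a + 7)*(6*m + 7*a + 14); both groups contain (6*m + 7*a + 14), giving -(8*m + 14*a - 7)*(6*m + 7*a + 14).

-(13*m - 2*a + 6)*(8*m + 14*a - 7)*(6*m + 7*a + 14)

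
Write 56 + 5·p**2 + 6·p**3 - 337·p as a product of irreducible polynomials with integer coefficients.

Among the possible rational roots, p = 7 is a root, giving the factor (p - 7) and quotient 6·p**2 + 47·p - 8.
The remaining quadratic factors as (6·p - 1)(p + 8).

(6·p - 1)·(p + 8)·(p - 7)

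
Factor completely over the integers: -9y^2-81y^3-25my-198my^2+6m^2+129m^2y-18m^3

-(2m-9y)(3m+y)(3m-9y-1)

Group: 3m(-6m^2+45my+2m-81y^2-9y) + y(-6m^2+45my+2m-81y^2-9y); both groups contain (-6m^2+45my+2m-81y^2-9y), so (3m+y) is a factor with cofactor -6m^2+45my+2m-81y^2-9y.
The cofactor groups again: -6m^2+45my+2m-81y^2-9y = -2m(3m-9y-1) + 9y(3m-9y-1); both groups contain (3m-9y-1), giving -(2m-9y)(3m-9y-1).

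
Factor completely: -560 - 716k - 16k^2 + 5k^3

Among the possible rational roots, k = 14 is a root, giving the factor (k - 14) and quotient 5k^2 + 54k + 40.
The remaining quadratic factors as (5k + 4)(k + 10).

(5k + 4)(k + 10)(k - 14)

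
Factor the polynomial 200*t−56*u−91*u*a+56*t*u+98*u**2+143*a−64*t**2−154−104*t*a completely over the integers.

−(8*t−14*u+13*a−14)*(8*t+7*u−11)

Group: −8*t*(8*t−14*u+13*a−14) + (−7*u+11)*(8*t−14*u+13*a−14); both groups contain (8*t−14*u+13*a−14).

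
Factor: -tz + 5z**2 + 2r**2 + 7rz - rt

Group: r(2r - t + 5z) + z(2r - t + 5z); both groups contain (2r - t + 5z).

(2r - t + 5z)(r + z)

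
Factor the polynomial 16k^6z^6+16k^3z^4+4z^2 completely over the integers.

Factor out 4z^2 first: what remains is 4k^6z^4+4k^3z^2+1.
Recognize a perfect-square trinomial with the parts 2k^3z^2 and 1.

4z^2(2k^3z^2+1)^2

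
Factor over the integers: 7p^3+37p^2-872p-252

(7p+2)(p+14)(p-9)

By the rational root theorem, p = -14 is a root, giving the factor (p+14) and quotient 7p^2-61p-18.
The remaining quadratic factors as (p-9)(7p+2).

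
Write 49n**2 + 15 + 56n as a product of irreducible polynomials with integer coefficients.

Need a pair with product 49·15 = 735 and sum 56: that's 35 and 21.
Split the middle term: 49n**2 + 35n + 21n + 15 = 7n(7n + 5) + 3(7n + 5).

(7n + 3)(7n + 5)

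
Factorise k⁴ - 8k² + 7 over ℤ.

(k + 1)(k - 1)(k² - 7)

Substitute u = k² to get a quadratic in u, then factor.
k² - 1 is a difference of squares.
k² - 7 is irreducible over ℤ (7 is not a perfect square).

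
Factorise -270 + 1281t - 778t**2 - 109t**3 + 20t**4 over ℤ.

By the rational root theorem, t = 9 is a root, giving the factor (t - 9) and quotient 20t**3 + 71t**2 - 139t + 30.
Next, t = 1/4 is a root, so (4t - 1) is a factor; dividing leaves 5t**2 + 19t - 30.
The remaining quadratic factors as (5t - 6)(t + 5).

(4t - 1)(5t - 6)(t + 5)(t - 9)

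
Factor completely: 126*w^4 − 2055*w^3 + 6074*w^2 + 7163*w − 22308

By the rational root theorem, w = 13/3 is a root, so (3*w − 13) is a factor; dividing leaves 42*w^3 − 503*w^2 − 155*w + 1716.
Next, w = 12 is a root, so (w − 12) is a factor; dividing leaves 42*w^2 + w − 143.
The remaining quadratic factors as (6*w − 11)(7*w + 13).

(3*w − 13)*(6*w − 11)*(7*w + 13)*(w − 12)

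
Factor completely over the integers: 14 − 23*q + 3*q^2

(3*q − 2)*(q − 7)

Need a pair with product 3·14 = 42 and sum −23: that's −21 and −2.
Split the middle term: 3*q^2 − 21*q − 2*q + 14 = 3*q*(q − 7) − 2*(q − 7).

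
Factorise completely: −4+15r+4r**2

Need a pair with product 4·(−4) = −16 and sum 15: that's −1 and 16.
Split the middle term: 4r**2−r + 16r−4 = r(4r−1) + 4(4r−1).

(4r−1)(r+4)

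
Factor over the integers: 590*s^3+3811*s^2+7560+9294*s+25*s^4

Among the possible rational roots, s = −15 is a root, giving the factor (s+15) and quotient 25*s^3+215*s^2+586*s+504.
Continuing, s = −14/5 is a root, so (5*s+14) is a factor; dividing leaves 5*s^2+29*s+36.
The remaining quadratic factors as (5*s+9)(s+4).

(5*s+14)*(5*s+9)*(s+15)*(s+4)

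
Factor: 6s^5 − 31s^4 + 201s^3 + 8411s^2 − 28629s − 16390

(2s + 1)(3s − 11)(s + 10)(s^2 − 12s + 149)

Testing divisors of the constant over divisors of the leading coefficient, s = 11/3 is a root, so (3s − 11) divides it; the quotient is 2s^4 − 3s^3 + 56s^2 + 3009s + 1490.
Then s = −10 is a root, so (s + 10) divides it; the quotient is 2s^3 − 23s^2 + 286s + 149.
Then s = −1/2 is a root, giving the factor (2s + 1) and quotient s^2 − 12s + 149.
The quadratic s^2 − 12s + 149 has discriminant −452 < 0 and is irreducible over ℤ.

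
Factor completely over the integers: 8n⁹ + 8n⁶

Every term has a factor of 8n⁶; factoring it out leaves n³ + 1.
Recognize a sum of cubes with the parts n and 1.

8n⁶(n + 1)(n² − n + 1)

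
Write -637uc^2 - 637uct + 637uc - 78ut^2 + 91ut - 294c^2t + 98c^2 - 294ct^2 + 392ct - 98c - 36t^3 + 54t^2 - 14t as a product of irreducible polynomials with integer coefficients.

Group: 7c(-91uc - 13ut - 42ct + 14c - 6t^2 + 2t) + (6t - 7)(-91uc - 13ut - 42ct + 14c - 6t^2 + 2t); both groups contain (-91uc - 13ut - 42ct + 14c - 6t^2 + 2t), so (7c + 6t - 7) is a factor with cofactor -91uc - 13ut - 42ct + 14c - 6t^2 + 2t.
The cofactor groups again: -91uc - 13ut - 42ct + 14c - 6t^2 + 2t = -13u(7c + t) + (-6t + 2)(7c + t); both groups contain (7c + t), giving -(13u + 6t - 2)(7c + t).

-(13u + 6t - 2)(7c + 6t - 7)(7c + t)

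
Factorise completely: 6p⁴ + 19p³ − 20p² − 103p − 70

Trying the rational-root candidates, p = −1 is a root, so (p + 1) is a factor; dividing leaves 6p³ + 13p² − 33p − 70.
Continuing, p = 7/3 is a root, so (3p − 7) is a factor; dividing leaves 2p² + 9p + 10.
The remaining quadratic factors as (2p + 5)(p + 2).

(2p + 5)(3p − 7)(p + 1)(p + 2)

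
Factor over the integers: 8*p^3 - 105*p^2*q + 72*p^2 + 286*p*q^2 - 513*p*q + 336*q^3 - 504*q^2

(8*p + 7*q)*(p - 6*q + 9)*(p - 8*q)

Group: p*(8*p^2 - 57*p*q - 56*q^2) + (-6*q + 9)*(8*p^2 - 57*p*q - 56*q^2); both groups contain (8*p^2 - 57*p*q - 56*q^2), so (p - 6*q + 9) is a factor with cofactor 8*p^2 - 57*p*q - 56*q^2.
The cofactor groups again: 8*p^2 - 57*p*q - 56*q^2 = 8*p*(p - 8*q) + 7*q*(p - 8*q); both groups contain (p - 8*q), giving (8*p + 7*q)*(p - 8*q).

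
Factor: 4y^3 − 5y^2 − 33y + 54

By the rational root theorem, y = −3 is a root, so (y + 3) is a factor; dividing leaves 4y^2 − 17y + 18.
The remaining quadratic factors as (y − 2)(4y − 9).

(4y − 9)(y + 3)(y − 2)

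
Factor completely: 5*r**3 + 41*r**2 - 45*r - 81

(5*r - 9)*(r + 1)*(r + 9)

By the rational root theorem, r = 9/5 is a root, so (5*r - 9) divides it; the quotient is r**2 + 10*r + 9.
The remaining quadratic factors as (r + 1)(r + 9).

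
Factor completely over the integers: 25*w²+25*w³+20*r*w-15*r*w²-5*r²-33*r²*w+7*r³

(7*r-5*w-5)*(r+w)*(r-5*w)

Group: 7*r*(r²-4*r*w-5*w²) + (-5*w-5)*(r²-4*r*w-5*w²); both groups contain (r²-4*r*w-5*w²), so (7*r-5*w-5) is a factor with cofactor r²-4*r*w-5*w².
The cofactor groups again: r²-4*r*w-5*w² = r*(r+w) - 5*w*(r+w); both groups contain (r+w), giving (r-5*w)*(r+w).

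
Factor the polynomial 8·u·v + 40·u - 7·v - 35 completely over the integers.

(8·u - 7)·(v + 5)

Group as (8·u·v + 40·u) + (-7·v - 35) = 8·u·(v + 5) - 7·(v + 5).
Both groups share the factor (v + 5).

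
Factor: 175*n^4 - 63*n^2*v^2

Factor out 7*n^2, leaving 25*n^2 - 9*v^2, which is a difference of two squares.

7*n^2*(5*n + 3*v)*(5*n - 3*v)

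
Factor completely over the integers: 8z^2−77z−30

Need a pair with product 8·(−30) = −240 and sum −77: that's 3 and −80.
Split the middle term: 8z^2+3z − 80z−30 = z(8z+3) − 10(8z+3).

(8z+3)(z−10)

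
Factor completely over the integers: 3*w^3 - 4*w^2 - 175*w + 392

(3*w - 7)*(w + 8)*(w - 7)

Trying the rational-root candidates, w = 7 is a root, giving the factor (w - 7) and quotient 3*w^2 + 17*w - 56.
The remaining quadratic factors as (w + 8)(3*w - 7).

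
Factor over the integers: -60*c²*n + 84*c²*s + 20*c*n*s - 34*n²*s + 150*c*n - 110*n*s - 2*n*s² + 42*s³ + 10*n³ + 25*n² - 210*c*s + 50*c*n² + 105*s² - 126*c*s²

-(2*c - 2*n - 2*s - 5)*(5*n - 7*s)*(6*c + n - 3*s)

Group: 5*n*(-12*c² + 10*c*n + 18*c*s + 30*c + 2*n² - 4*n*s + 5*n - 6*s² - 15*s) - 7*s*(-12*c² + 10*c*n + 18*c*s + 30*c + 2*n² - 4*n*s + 5*n - 6*s² - 15*s); both groups contain (-12*c² + 10*c*n + 18*c*s + 30*c + 2*n² - 4*n*s + 5*n - 6*s² - 15*s), so (5*n - 7*s) is a factor with cofactor -12*c² + 10*c*n + 18*c*s + 30*c + 2*n² - 4*n*s + 5*n - 6*s² - 15*s.
The cofactor groups again: -12*c² + 10*c*n + 18*c*s + 30*c + 2*n² - 4*n*s + 5*n - 6*s² - 15*s = -2*c*(6*c + n - 3*s) + (2*n + 2*s + 5)*(6*c + n - 3*s); both groups contain (6*c + n - 3*s), giving -(2*c - 2*n - 2*s - 5)*(6*c + n - 3*s).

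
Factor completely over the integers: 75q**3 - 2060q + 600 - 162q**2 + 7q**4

(7q - 2)(q + 10)(q + 6)(q - 5)

Trying the rational-root candidates, q = -6 is a root, so (q + 6) is a factor; dividing leaves 7q**3 + 33q**2 - 360q + 100.
Continuing, q = -10 is a root, so (q + 10) is a factor; dividing leaves 7q**2 - 37q + 10.
The remaining quadratic factors as (7q - 2)(q - 5).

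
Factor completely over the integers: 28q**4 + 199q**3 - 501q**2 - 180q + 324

Among the possible rational roots, q = 2 is a root, giving the factor (q - 2) and quotient 28q**3 + 255q**2 + 9q - 162.
Next, q = -6/7 is a root, giving the factor (7q + 6) and quotient 4q**2 + 33q - 27.
The remaining quadratic factors as (4q - 3)(q + 9).

(4q - 3)(7q + 6)(q + 9)(q - 2)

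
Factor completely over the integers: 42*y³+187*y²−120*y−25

Trying the rational-root candidates, y = 5/7 is a root, so (7*y−5) is a factor; dividing leaves 6*y²+31*y+5.
The remaining quadratic factors as (y+5)(6*y+1).

(6*y+1)*(7*y−5)*(y+5)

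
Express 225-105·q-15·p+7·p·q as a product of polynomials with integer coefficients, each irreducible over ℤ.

Group as (7·p·q-15·p) + (-105·q+225) = p·(7·q-15) - 15·(7·q-15).
Both groups share the factor (7·q-15).

(7·q-15)·(p-15)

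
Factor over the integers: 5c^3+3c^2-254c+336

(5c-7)(c+8)(c-6)

By the rational root theorem, c = -8 is a root, giving the factor (c+8) and quotient 5c^2-37c+42.
The remaining quadratic factors as (c-6)(5c-7).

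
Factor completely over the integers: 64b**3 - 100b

Pull out the common factor 4b; 16b**2 - 25 is a difference of squares.

4b(4b + 5)(4b - 5)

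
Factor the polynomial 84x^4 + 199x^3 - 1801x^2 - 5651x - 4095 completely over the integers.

Among the possible rational roots, x = -7/4 is a root, giving the factor (4x + 7) and quotient 21x^3 + 13x^2 - 473x - 585.
Then x = -9/7 is a root, giving the factor (7x + 9) and quotient 3x^2 - 2x - 65.
The remaining quadratic factors as (x - 5)(3x + 13).

(3x + 13)(4x + 7)(7x + 9)(x - 5)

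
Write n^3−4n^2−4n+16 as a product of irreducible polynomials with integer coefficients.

By the rational root theorem, n = −2 is a root, so (n+2) is a factor; dividing leaves n^2−6n+8.
The remaining quadratic factors as (n−2)(n−4).

(n+2)(n−2)(n−4)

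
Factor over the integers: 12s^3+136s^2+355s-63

(2s+9)(6s-1)(s+7)

By the rational root theorem, s = -7 is a root, so (s+7) divides it; the quotient is 12s^2+52s-9.
The remaining quadratic factors as (6s-1)(2s+9).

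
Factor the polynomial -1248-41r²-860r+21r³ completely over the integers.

(3r+13)(7r+12)(r-8)

Among the possible rational roots, r = -12/7 is a root, giving the factor (7r+12) and quotient 3r²-11r-104.
The remaining quadratic factors as (3r+13)(r-8).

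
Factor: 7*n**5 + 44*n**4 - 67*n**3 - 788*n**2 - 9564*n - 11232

By the rational root theorem, n = 6 is a root, so (n - 6) is a factor; dividing leaves 7*n**4 + 86*n**3 + 449*n**2 + 1906*n + 1872.
Continuing, n = -8 is a root, giving the factor (n + 8) and quotient 7*n**3 + 30*n**2 + 209*n + 234.
Continuing, n = -9/7 is a root, so (7*n + 9) divides it; the quotient is n**2 + 3*n + 26.
The quadratic n**2 + 3*n + 26 has discriminant -95 < 0 and is irreducible over ℤ.

(7*n + 9)*(n + 8)*(n - 6)*(n**2 + 3*n + 26)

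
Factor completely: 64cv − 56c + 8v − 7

Group as (64cv − 56c) + (8v − 7) = 8c(8v − 7) + (8v − 7).
Both groups share the factor (8v − 7).

(8c + 1)(8v − 7)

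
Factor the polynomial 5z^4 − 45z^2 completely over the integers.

5z^2(z + 3)(z − 3)

Every term has a factor of 5z^2. Then z^2 − 9 = (z)² − (3)².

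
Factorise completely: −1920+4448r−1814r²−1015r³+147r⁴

(3r+8)(7r−5)(7r−6)(r−8)

Among the possible rational roots, r = 5/7 is a root, so (7r−5) divides it; the quotient is 21r³−130r²−352r+384.
Continuing, r = 8 is a root, giving the factor (r−8) and quotient 21r²+38r−48.
The remaining quadratic factors as (7r−6)(3r+8).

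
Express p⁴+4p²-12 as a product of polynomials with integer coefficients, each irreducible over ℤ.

Substitute u = p² to get a quadratic in u, then factor.
p²+6 is irreducible over ℤ (always positive, so no real roots).
p²-2 is irreducible over ℤ (2 is not a perfect square).

(p²+6)(p²-2)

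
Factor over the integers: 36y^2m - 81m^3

9m(2y - 3m)(2y + 3m)

Every term has a factor of 9m. Then 4y^2 - 9m^2 = (2y)² − (3m)².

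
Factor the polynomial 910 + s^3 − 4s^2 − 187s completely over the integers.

(s + 14)(s − 13)(s − 5)

Trying the rational-root candidates, s = 5 is a root, giving the factor (s − 5) and quotient s^2 + s − 182.
The remaining quadratic factors as (s − 13)(s + 14).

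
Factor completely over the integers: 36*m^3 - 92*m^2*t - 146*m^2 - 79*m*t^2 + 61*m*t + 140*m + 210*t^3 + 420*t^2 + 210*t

Group: 2*m*(18*m^2 - 73*m*t - 73*m + 70*t^2 + 140*t + 70) + 3*t*(18*m^2 - 73*m*t - 73*m + 70*t^2 + 140*t + 70); both groups contain (18*m^2 - 73*m*t - 73*m + 70*t^2 + 140*t + 70), so (2*m + 3*t) is a factor with cofactor 18*m^2 - 73*m*t - 73*m + 70*t^2 + 140*t + 70.
The cofactor groups again: 18*m^2 - 73*m*t - 73*m + 70*t^2 + 140*t + 70 = 2*m*(9*m - 14*t - 14) + (-5*t - 5)*(9*m - 14*t - 14); both groups contain (9*m - 14*t - 14), giving (2*m - 5*t - 5)*(9*m - 14*t - 14).

(2*m + 3*t)*(2*m - 5*t - 5)*(9*m - 14*t - 14)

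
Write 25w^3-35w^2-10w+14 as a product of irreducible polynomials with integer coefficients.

Group as (25w^3-10w) + (-35w^2+14) = 5w(5w^2-2) - 7(5w^2-2).
Both groups share the factor (5w^2-2).

(5w-7)(5w^2-2)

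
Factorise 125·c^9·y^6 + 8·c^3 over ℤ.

Pull out the common factor c^3, leaving 125·c^6·y^6 + 8.
Recognize a sum of cubes with the parts 5·c^2·y^2 and 2.

c^3·(5·c^2·y^2 + 2)·(25·c^4·y^4 - 10·c^2·y^2 + 4)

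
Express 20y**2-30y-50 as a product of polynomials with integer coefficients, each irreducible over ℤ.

Pull out the common factor 10, then factor the remaining trinomial.

10(2y-5)(y+1)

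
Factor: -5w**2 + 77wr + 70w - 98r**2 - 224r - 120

-(w - 14r - 12)(5w - 7r - 10)

Group: -5w(w - 14r - 12) + (7r + 10)(w - 14r - 12); both groups contain (w - 14r - 12).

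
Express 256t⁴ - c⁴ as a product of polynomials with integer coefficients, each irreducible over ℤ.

Difference of squares twice: with A = 4t and B = c, A⁴ − B⁴ = (A² − B²)(A² + B²), and A² − B² factors again.

(4t - c)(4t + c)(16t² + c²)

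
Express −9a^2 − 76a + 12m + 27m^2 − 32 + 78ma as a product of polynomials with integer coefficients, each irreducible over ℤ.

Group: 3m(9m − a − 8) + (9a + 4)(9m − a − 8); both groups contain (9m − a − 8).

(9m − a − 8)(3m + 9a + 4)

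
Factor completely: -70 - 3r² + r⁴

(r² + 7)(r² - 10)

Substitute u = r² to get a quadratic in u, then factor.
r² + 7 is irreducible over ℤ (always positive, so no real roots).
r² - 10 is irreducible over ℤ (10 is not a perfect square).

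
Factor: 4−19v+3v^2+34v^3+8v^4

(2v−1)(4v−1)(v+1)(v+4)

By the rational root theorem, v = −1 is a root, so (v+1) divides it; the quotient is 8v^3+26v^2−23v+4.
Next, v = −4 is a root, so (v+4) is a factor; dividing leaves 8v^2−6v+1.
The remaining quadratic factors as (4v−1)(2v−1).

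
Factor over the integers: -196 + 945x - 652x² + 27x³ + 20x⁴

(4x - 1)(5x - 7)(x + 7)(x - 4)

Trying the rational-root candidates, x = 1/4 is a root, so (4x - 1) divides it; the quotient is 5x³ + 8x² - 161x + 196.
Continuing, x = 7/5 is a root, so (5x - 7) is a factor; dividing leaves x² + 3x - 28.
The remaining quadratic factors as (x + 7)(x - 4).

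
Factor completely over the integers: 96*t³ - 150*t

Every term has a factor of 6*t. Then 16*t² - 25 = (4*t)² − (5)².

6*t*(4*t + 5)*(4*t - 5)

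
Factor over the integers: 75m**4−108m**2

Every term has a factor of 3m**2. Then 25m**2−36 = (5m)² − (6)².

3m**2(5m+6)(5m−6)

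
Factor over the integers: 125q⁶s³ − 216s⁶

Pull out the common factor s³, leaving 125q⁶ − 216s³.
Recognize a difference of cubes with the parts 5q² and 6s.

s³(5q² − 6s)(25q⁴ + 30q²s + 36s²)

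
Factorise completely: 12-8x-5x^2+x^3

By the rational root theorem, x = 1 is a root, so (x-1) is a factor; dividing leaves x^2-4x-12.
The remaining quadratic factors as (x+2)(x-6).

(x+2)(x-1)(x-6)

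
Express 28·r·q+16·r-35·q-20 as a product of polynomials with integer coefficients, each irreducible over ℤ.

Group as (28·r·q+16·r) + (-35·q-20) = 4·r·(7·q+4) - 5·(7·q+4).
Both groups share the factor (7·q+4).

(4·r-5)·(7·q+4)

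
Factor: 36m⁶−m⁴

m⁴(6m+1)(6m−1)

Pull out the common factor m⁴, leaving 36m²−1.
Recognize a difference of squares with the parts 6m and 1.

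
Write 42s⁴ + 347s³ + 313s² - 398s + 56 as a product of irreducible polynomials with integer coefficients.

By the rational root theorem, s = -7 is a root, so (s + 7) divides it; the quotient is 42s³ + 53s² - 58s + 8.
Next, s = 4/7 is a root, giving the factor (7s - 4) and quotient 6s² + 11s - 2.
The remaining quadratic factors as (s + 2)(6s - 1).

(6s - 1)(7s - 4)(s + 2)(s + 7)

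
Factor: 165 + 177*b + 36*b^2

Pull out the common factor 3, then factor the remaining trinomial.

3*(3*b + 11)*(4*b + 5)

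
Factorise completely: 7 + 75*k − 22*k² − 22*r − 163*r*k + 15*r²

Group: r*(15*r + 2*k − 7) + (−11*k − 1)*(15*r + 2*k − 7); both groups contain (15*r + 2*k − 7).

(r − 11*k − 1)*(15*r + 2*k − 7)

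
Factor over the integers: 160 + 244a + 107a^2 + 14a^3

(2a + 5)(7a + 8)(a + 4)

Among the possible rational roots, a = −4 is a root, giving the factor (a + 4) and quotient 14a^2 + 51a + 40.
The remaining quadratic factors as (7a + 8)(2a + 5).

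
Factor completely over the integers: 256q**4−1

(4q+1)(4q−1)(16q**2+1)

Write as (16q**2)² − (1)², then factor 16q**2−1 once more.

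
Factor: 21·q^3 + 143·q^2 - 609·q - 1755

(3·q - 13)·(7·q + 15)·(q + 9)

Testing divisors of the constant over divisors of the leading coefficient, q = -15/7 is a root, so (7·q + 15) divides it; the quotient is 3·q^2 + 14·q - 117.
The remaining quadratic factors as (3·q - 13)(q + 9).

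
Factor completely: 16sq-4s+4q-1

(4q-1)(4s+1)

Group as (16sq-4s) + (4q-1) = 4s(4q-1) + (4q-1).
Both groups share the factor (4q-1).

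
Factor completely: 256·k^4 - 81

Write as (16·k^2)² − (9)², then factor 16·k^2 - 9 once more.

(4·k + 3)·(4·k - 3)·(16·k^2 + 9)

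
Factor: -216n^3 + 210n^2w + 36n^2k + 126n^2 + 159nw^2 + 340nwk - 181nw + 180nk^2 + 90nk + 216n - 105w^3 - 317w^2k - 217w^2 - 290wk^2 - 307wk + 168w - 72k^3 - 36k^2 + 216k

Group: 6n(-36n^2 + 17nw - 18nk - 27n + 35w^2 + 59wk - 21w + 18k^2 - 27k) + (-3w - 4k - 8)(-36n^2 + 17nw - 18nk - 27n + 35w^2 + 59wk - 21w + 18k^2 - 27k); both groups contain (-36n^2 + 17nw - 18nk - 27n + 35w^2 + 59wk - 21w + 18k^2 - 27k), so (6n - 3w - 4k - 8) is a factor with cofactor -36n^2 + 17nw - 18nk - 27n + 35w^2 + 59wk - 21w + 18k^2 - 27k.
The cofactor groups again: -36n^2 + 17nw - 18nk - 27n + 35w^2 + 59wk - 21w + 18k^2 - 27k = -4n(9n + 7w + 9k) + (5w + 2k - 3)(9n + 7w + 9k); both groups contain (9n + 7w + 9k), giving -(4n - 5w - 2k + 3)(9n + 7w + 9k).

-(4n - 5w - 2k + 3)(6n - 3w - 4k - 8)(9n + 7w + 9k)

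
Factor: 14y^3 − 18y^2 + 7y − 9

(7y − 9)(2y^2 + 1)

Group as (14y^3 + 7y) + (−18y^2 − 9) = 7y(2y^2 + 1) − 9(2y^2 + 1).
Both groups share the factor (2y^2 + 1).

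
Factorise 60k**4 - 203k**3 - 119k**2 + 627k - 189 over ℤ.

(3k - 1)(4k + 7)(5k - 9)(k - 3)

By the rational root theorem, k = 9/5 is a root, so (5k - 9) is a factor; dividing leaves 12k**3 - 19k**2 - 58k + 21.
Then k = 3 is a root, so (k - 3) is a factor; dividing leaves 12k**2 + 17k - 7.
The remaining quadratic factors as (4k + 7)(3k - 1).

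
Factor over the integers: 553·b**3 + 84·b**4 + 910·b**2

7·b**2·(3·b + 10)·(4·b + 13)

Pull out the common factor 7·b**2, then factor the remaining trinomial.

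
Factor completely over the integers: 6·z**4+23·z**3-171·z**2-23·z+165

(2·z+15)·(3·z-11)·(z+1)·(z-1)

Among the possible rational roots, z = -15/2 is a root, so (2·z+15) divides it; the quotient is 3·z**3-11·z**2-3·z+11.
Continuing, z = 1 is a root, so (z-1) is a factor; dividing leaves 3·z**2-8·z-11.
The remaining quadratic factors as (z+1)(3·z-11).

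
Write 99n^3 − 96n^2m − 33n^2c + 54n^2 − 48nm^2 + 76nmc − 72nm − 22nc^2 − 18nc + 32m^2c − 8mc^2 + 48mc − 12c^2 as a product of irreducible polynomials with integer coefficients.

Group: 3n(33n^2 + 12nm − 22nc + 18n − 8mc − 12c) + (−4m + c)(33n^2 + 12nm − 22nc + 18n − 8mc − 12c); both groups contain (33n^2 + 12nm − 22nc + 18n − 8mc − 12c), so (3n − 4m + c) is a factor with cofactor 33n^2 + 12nm − 22nc + 18n − 8mc − 12c.
The cofactor groups again: 33n^2 + 12nm − 22nc + 18n − 8mc − 12c = 3n(11n + 4m + 6) − 2c(11n + 4m + 6); both groups contain (11n + 4m + 6), giving (3n − 2c)(11n + 4m + 6).

(3n − 2c)(11n + 4m + 6)(3n − 4m + c)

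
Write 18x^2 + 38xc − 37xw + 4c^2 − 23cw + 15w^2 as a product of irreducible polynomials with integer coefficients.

(2x + 4c − 3w)(9x + c − 5w)

Group: 9x(2x + 4c − 3w) + (c − 5w)(2x + 4c − 3w); both groups contain (2x + 4c − 3w).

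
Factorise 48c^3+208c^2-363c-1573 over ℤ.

(3c+13)(4c+11)(4c-11)

Among the possible rational roots, c = -13/3 is a root, so (3c+13) is a factor; dividing leaves 16c^2-121.
The remaining quadratic factors as (4c+11)(4c-11).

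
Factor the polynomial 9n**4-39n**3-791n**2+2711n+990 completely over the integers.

By the rational root theorem, n = 10 is a root, giving the factor (n-10) and quotient 9n**3+51n**2-281n-99.
Next, n = 11/3 is a root, so (3n-11) divides it; the quotient is 3n**2+28n+9.
The remaining quadratic factors as (n+9)(3n+1).

(3n+1)(3n-11)(n+9)(n-10)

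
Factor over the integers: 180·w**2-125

5·(6·w+5)·(6·w-5)

Pull out the common factor 5; 36·w**2-25 is a difference of squares.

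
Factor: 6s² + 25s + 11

Need a pair with product 6·11 = 66 and sum 25: that's 3 and 22.
Split the middle term: 6s² + 3s + 22s + 11 = 3s(2s + 1) + 11(2s + 1).

(2s + 1)(3s + 11)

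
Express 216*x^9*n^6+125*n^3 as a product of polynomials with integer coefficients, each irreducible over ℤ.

n^3*(6*x^3*n+5)*(36*x^6*n^2-30*x^3*n+25)

Every term has a factor of n^3; factoring it out leaves 216*x^9*n^3+125.
Recognize a sum of cubes with the parts 6*x^3*n and 5.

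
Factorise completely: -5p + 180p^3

Every term has a factor of 5p. Then 36p^2 - 1 = (6p)² − (1)².

5p(6p + 1)(6p - 1)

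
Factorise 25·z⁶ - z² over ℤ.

z²·(5·z² + 1)·(5·z² - 1)

Factor out z² first: what remains is 25·z⁴ - 1.
Recognize a difference of squares with the parts 5·z² and 1.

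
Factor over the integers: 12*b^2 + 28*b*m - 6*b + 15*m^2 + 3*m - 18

Group: 6*b*(2*b + 3*m - 3) + (5*m + 6)*(2*b + 3*m - 3); both groups contain (2*b + 3*m - 3).

(2*b + 3*m - 3)*(6*b + 5*m + 6)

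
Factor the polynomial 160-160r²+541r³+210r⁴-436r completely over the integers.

Trying the rational-root candidates, r = -5/2 is a root, giving the factor (2r+5) and quotient 105r³+8r²-100r+32.
Continuing, r = 2/3 is a root, so (3r-2) is a factor; dividing leaves 35r²+26r-16.
The remaining quadratic factors as (7r+8)(5r-2).

(2r+5)(3r-2)(5r-2)(7r+8)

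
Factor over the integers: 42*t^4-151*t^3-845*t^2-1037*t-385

By the rational root theorem, t = -11/7 is a root, so (7*t+11) divides it; the quotient is 6*t^3-31*t^2-72*t-35.
Then t = -1 is a root, giving the factor (t+1) and quotient 6*t^2-37*t-35.
The remaining quadratic factors as (t-7)(6*t+5).

(6*t+5)*(7*t+11)*(t+1)*(t-7)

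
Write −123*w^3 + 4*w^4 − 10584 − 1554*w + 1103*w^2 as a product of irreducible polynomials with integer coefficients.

Trying the rational-root candidates, w = 12 is a root, so (w − 12) divides it; the quotient is 4*w^3 − 75*w^2 + 203*w + 882.
Next, w = −9/4 is a root, so (4*w + 9) is a factor; dividing leaves w^2 − 21*w + 98.
The remaining quadratic factors as (w − 14)(w − 7).

(4*w + 9)*(w − 12)*(w − 14)*(w − 7)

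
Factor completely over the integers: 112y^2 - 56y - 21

Pull out the common factor 7, then factor the remaining trinomial.

7(4y + 1)(4y - 3)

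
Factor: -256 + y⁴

(y + 4)(y - 4)(y² + 16)

Write as (y²)² − (16)², then factor y² - 16 once more.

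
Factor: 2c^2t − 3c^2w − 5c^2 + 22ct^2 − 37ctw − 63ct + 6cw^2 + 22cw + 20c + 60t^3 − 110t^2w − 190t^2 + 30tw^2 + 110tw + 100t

(2t − 3w − 5)(c + 5t)(c + 6t − 2w − 4)

Group: 2t(c^2 + 11ct − 2cw − 4c + 30t^2 − 10tw − 20t) + (−3w − 5)(c^2 + 11ct − 2cw − 4c + 30t^2 − 10tw − 20t); both groups contain (c^2 + 11ct − 2cw − 4c + 30t^2 − 10tw − 20t), so (2t − 3w − 5) is a factor with cofactor c^2 + 11ct − 2cw − 4c + 30t^2 − 10tw − 20t.
The cofactor groups again: c^2 + 11ct − 2cw − 4c + 30t^2 − 10tw − 20t = c(c + 6t − 2w − 4) + 5t(c + 6t − 2w − 4); both groups contain (c + 6t − 2w − 4), giving (c + 5t)(c + 6t − 2w − 4).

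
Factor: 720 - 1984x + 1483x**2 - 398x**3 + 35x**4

Trying the rational-root candidates, x = 5 is a root, so (x - 5) is a factor; dividing leaves 35x**3 - 223x**2 + 368x - 144.
Continuing, x = 4 is a root, giving the factor (x - 4) and quotient 35x**2 - 83x + 36.
The remaining quadratic factors as (7x - 4)(5x - 9).

(5x - 9)(7x - 4)(x - 4)(x - 5)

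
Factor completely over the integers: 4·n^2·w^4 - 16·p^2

Factor out 4 first: what remains is n^2·w^4 - 4·p^2.
Recognize a difference of squares with the parts n·w^2 and 2·p.

4·(n·w^2 + 2·p)·(n·w^2 - 2·p)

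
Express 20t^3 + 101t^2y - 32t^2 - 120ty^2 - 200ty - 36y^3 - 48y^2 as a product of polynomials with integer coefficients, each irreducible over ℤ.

(4t + y)(5t - 6y - 8)(t + 6y)

Group: t(20t^2 - 19ty - 32t - 6y^2 - 8y) + 6y(20t^2 - 19ty - 32t - 6y^2 - 8y); both groups contain (20t^2 - 19ty - 32t - 6y^2 - 8y), so (t + 6y) is a factor with cofactor 20t^2 - 19ty - 32t - 6y^2 - 8y.
The cofactor groups again: 20t^2 - 19ty - 32t - 6y^2 - 8y = 5t(4t + y) + (-6y - 8)(4t + y); both groups contain (4t + y), giving (5t - 6y - 8)(4t + y).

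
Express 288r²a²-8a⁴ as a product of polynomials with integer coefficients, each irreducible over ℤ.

8a²(6r-a)(6r+a)

Pull out the common factor 8a²; 36r²-a² is a difference of squares.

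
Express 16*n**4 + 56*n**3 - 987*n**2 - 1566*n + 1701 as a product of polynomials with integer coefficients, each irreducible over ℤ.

Trying the rational-root candidates, n = -9/4 is a root, so (4*n + 9) is a factor; dividing leaves 4*n**3 + 5*n**2 - 258*n + 189.
Next, n = -9 is a root, so (n + 9) is a factor; dividing leaves 4*n**2 - 31*n + 21.
The remaining quadratic factors as (4*n - 3)(n - 7).

(4*n + 9)*(4*n - 3)*(n + 9)*(n - 7)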